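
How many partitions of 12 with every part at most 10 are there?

75

Direct enumeration gives 75 partitions.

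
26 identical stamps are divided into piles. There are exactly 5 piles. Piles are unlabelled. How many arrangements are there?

221

A full systematic count gives 221.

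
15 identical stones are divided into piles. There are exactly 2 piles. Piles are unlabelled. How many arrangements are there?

7

They are:
14 + 1
13 + 2
12 + 3
11 + 4
10 + 5
9 + 6
8 + 7
That's 7 in total.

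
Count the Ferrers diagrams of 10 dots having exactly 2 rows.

5

Listing the qualifying partitions of 10:
1, 9
2, 8
3, 7
4, 6
5, 5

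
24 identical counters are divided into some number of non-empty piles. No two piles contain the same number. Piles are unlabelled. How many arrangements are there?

122

Enumerating by decreasing first part gives 122 partitions in all.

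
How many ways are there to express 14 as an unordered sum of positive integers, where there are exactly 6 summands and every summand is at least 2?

Listing the qualifying partitions of 14:
4+2+2+2+2+2
3+3+2+2+2+2
Counting gives 2.

2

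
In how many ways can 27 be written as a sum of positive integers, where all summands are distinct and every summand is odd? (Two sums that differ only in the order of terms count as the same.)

14

They are:
27
1, 3, 23
1, 5, 21
1, 7, 19
3, 5, 19
1, 9, 17
3, 7, 17
1, 11, 15
3, 9, 15
5, 7, 15
3, 11, 13
5, 9, 13
7, 9, 11
1, 3, 5, 7, 11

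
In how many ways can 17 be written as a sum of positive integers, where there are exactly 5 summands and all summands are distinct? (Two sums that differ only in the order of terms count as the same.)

Listing the qualifying partitions of 17:
7, 4, 3, 2, 1
6, 5, 3, 2, 1
That's 2 in total.

2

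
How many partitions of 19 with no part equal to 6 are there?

389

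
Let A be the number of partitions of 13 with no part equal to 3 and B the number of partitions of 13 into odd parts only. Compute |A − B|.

Partitions of 13 with no part equal to 3: 59.
Partitions of 13 into odd parts only: 18.
|59 − 18| = 41.

41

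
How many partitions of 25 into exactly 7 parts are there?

248

Counting exhaustively, 248 partitions satisfy the conditions.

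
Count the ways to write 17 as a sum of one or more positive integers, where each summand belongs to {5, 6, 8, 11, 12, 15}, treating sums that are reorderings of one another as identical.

They are:
5+12
6+11
5+6+6

3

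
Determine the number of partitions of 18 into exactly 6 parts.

58

A partial list (first 12 by largest part):
1 + 1 + 1 + 1 + 1 + 13
1 + 1 + 1 + 1 + 2 + 12
1 + 1 + 1 + 1 + 3 + 11
1 + 1 + 1 + 2 + 2 + 11
1 + 1 + 1 + 1 + 4 + 10
1 + 1 + 1 + 2 + 3 + 10
1 + 1 + 2 + 2 + 2 + 10
1 + 1 + 1 + 1 + 5 + 9
1 + 1 + 1 + 2 + 4 + 9
1 + 1 + 1 + 3 + 3 + 9
1 + 1 + 2 + 2 + 3 + 9
1 + 2 + 2 + 2 + 2 + 9
…and 46 more, for 58 total.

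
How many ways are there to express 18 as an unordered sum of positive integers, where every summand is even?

There are too many to list fully; the first 12 (by largest part) are:
18
16 + 2
14 + 4
14 + 2 + 2
12 + 6
12 + 4 + 2
12 + 2 + 2 + 2
10 + 8
10 + 6 + 2
10 + 4 + 4
10 + 4 + 2 + 2
10 + 2 + 2 + 2 + 2
…and 18 more, for 30 total.

30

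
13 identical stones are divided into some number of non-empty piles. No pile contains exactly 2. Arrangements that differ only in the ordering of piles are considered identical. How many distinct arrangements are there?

There are too many to list fully; the first 12 (by largest part) are:
13
12, 1
11, 1, 1
10, 3
10, 1, 1, 1
9, 4
9, 3, 1
9, 1, 1, 1, 1
8, 5
8, 4, 1
8, 3, 1, 1
8, 1, 1, 1, 1, 1
…and 33 more, for 45 total.

45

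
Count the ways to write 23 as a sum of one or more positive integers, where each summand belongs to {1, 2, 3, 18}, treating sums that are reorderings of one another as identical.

A partial list (first 12 by largest part):
18, 3, 2
18, 3, 1, 1
18, 2, 2, 1
18, 2, 1, 1, 1
18, 1, 1, 1, 1, 1
3, 3, 3, 3, 3, 3, 3, 2
3, 3, 3, 3, 3, 3, 3, 1, 1
3, 3, 3, 3, 3, 3, 2, 2, 1
3, 3, 3, 3, 3, 3, 2, 1, 1, 1
3, 3, 3, 3, 3, 3, 1, 1, 1, 1, 1
3, 3, 3, 3, 3, 2, 2, 2, 2
3, 3, 3, 3, 3, 2, 2, 2, 1, 1
…and 49 more, for 61 total.

61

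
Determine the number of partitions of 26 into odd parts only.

165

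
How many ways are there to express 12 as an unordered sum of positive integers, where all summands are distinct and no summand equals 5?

Listing the qualifying partitions of 12:
12
11,1
10,2
9,3
9,2,1
8,4
8,3,1
7,4,1
7,3,2
6,4,2
6,3,2,1
Counting gives 11.

11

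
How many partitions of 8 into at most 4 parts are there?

15

Listing the qualifying partitions of 8:
8
7,1
6,2
6,1,1
5,3
5,2,1
5,1,1,1
4,4
4,3,1
4,2,2
4,2,1,1
3,3,2
3,3,1,1
3,2,2,1
2,2,2,2
Counting gives 15.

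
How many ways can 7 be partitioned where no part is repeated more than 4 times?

13

Enumerating:
7
1, 6
2, 5
1, 1, 5
3, 4
1, 2, 4
1, 1, 1, 4
1, 3, 3
2, 2, 3
1, 1, 2, 3
1, 1, 1, 1, 3
1, 2, 2, 2
1, 1, 1, 2, 2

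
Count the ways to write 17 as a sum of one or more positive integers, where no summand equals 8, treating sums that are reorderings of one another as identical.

267

Systematic enumeration (by largest part, then next-largest, …) yields 267.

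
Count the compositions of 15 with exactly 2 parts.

Place 1 bars in the 14 internal gaps of a row of 15 dots: C(14,1) = 14.

14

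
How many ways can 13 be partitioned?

101

Direct enumeration gives 101 partitions.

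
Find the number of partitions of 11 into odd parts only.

They are:
11
1+1+9
1+3+7
1+1+1+1+7
1+5+5
3+3+5
1+1+1+3+5
1+1+1+1+1+1+5
1+1+3+3+3
1+1+1+1+1+3+3
1+1+1+1+1+1+1+1+3
1+1+1+1+1+1+1+1+1+1+1

12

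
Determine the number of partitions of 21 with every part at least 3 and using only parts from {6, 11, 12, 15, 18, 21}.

2

Listing the qualifying partitions of 21:
21
15,6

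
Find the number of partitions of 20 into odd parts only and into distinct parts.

7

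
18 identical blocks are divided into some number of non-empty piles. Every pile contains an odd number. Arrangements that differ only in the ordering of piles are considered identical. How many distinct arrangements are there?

46

A partial list (first 12 by largest part):
1,17
3,15
1,1,1,15
5,13
1,1,3,13
1,1,1,1,1,13
7,11
1,1,5,11
1,3,3,11
1,1,1,1,3,11
1,1,1,1,1,1,1,11
9,9
…and 34 more, for 46 total.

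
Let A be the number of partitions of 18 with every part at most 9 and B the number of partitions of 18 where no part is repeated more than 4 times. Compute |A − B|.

56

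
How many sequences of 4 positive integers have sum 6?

10

Place 3 bars in the 5 internal gaps of a row of 6 dots: C(5,3) = 10.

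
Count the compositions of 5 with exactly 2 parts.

4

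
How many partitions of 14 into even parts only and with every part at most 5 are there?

They are:
2 + 4 + 4 + 4
2 + 2 + 2 + 4 + 4
2 + 2 + 2 + 2 + 2 + 4
2 + 2 + 2 + 2 + 2 + 2 + 2
Counting gives 4.

4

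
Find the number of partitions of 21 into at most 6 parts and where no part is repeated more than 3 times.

Direct enumeration gives 306 partitions.

306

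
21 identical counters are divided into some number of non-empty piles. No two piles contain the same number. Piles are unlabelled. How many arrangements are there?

76

A full systematic count gives 76.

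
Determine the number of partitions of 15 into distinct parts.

27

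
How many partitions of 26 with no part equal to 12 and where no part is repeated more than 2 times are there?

There are 560 such partitions.

560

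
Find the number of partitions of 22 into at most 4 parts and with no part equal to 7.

109

A full systematic count gives 109.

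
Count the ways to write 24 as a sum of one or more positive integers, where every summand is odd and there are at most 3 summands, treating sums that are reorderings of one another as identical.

Enumerating:
23 + 1
21 + 3
19 + 5
17 + 7
15 + 9
13 + 11
Counting gives 6.

6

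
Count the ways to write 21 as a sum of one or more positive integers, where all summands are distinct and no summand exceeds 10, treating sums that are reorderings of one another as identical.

A partial list (first 12 by largest part):
10,9,2
10,8,3
10,8,2,1
10,7,4
10,7,3,1
10,6,5
10,6,4,1
10,6,3,2
10,5,4,2
10,5,3,2,1
9,8,4
9,8,3,1
…and 21 more, for 33 total.

33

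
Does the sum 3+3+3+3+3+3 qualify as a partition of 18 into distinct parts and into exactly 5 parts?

No

The parts sum to 18, and the condition 'all summands are distinct' is violated.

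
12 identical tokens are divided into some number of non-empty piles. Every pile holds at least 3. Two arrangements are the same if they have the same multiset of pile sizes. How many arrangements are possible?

They are:
12
9, 3
8, 4
7, 5
6, 6
6, 3, 3
5, 4, 3
4, 4, 4
3, 3, 3, 3
That's 9 in total.

9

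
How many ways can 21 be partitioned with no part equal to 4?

495

Systematic enumeration (by largest part, then next-largest, …) yields 495.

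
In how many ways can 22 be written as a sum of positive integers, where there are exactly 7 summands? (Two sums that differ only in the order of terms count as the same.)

There are 131 such partitions.

131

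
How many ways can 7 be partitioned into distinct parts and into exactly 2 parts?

The partitions of 7 that satisfy the conditions:
6 + 1
5 + 2
4 + 3
Counting gives 3.

3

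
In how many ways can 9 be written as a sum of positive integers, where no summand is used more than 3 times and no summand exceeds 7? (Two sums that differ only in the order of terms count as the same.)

They are:
7 + 2
7 + 1 + 1
6 + 3
6 + 2 + 1
6 + 1 + 1 + 1
5 + 4
5 + 3 + 1
5 + 2 + 2
5 + 2 + 1 + 1
4 + 4 + 1
4 + 3 + 2
4 + 3 + 1 + 1
4 + 2 + 2 + 1
4 + 2 + 1 + 1 + 1
3 + 3 + 3
3 + 3 + 2 + 1
3 + 3 + 1 + 1 + 1
3 + 2 + 2 + 2
3 + 2 + 2 + 1 + 1
2 + 2 + 2 + 1 + 1 + 1
That's 20 in total.

20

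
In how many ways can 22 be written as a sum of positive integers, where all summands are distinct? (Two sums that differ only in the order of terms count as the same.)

89

Enumerating by decreasing first part gives 89 partitions in all.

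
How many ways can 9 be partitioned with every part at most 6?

26

There are too many to list fully; the first 12 (by largest part) are:
3+6
1+2+6
1+1+1+6
4+5
1+3+5
2+2+5
1+1+2+5
1+1+1+1+5
1+4+4
2+3+4
1+1+3+4
1+2+2+4
…and 14 more, for 26 total.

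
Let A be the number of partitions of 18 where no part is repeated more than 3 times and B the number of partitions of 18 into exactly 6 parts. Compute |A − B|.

150

Partitions of 18 where no part is repeated more than 3 times: 208.
Partitions of 18 into exactly 6 parts: 58.
|208 − 58| = 150.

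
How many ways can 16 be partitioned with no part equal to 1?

55

There are too many to list fully; the first 12 (by largest part) are:
16
14+2
13+3
12+4
12+2+2
11+5
11+3+2
10+6
10+4+2
10+3+3
10+2+2+2
9+7
…and 43 more, for 55 total.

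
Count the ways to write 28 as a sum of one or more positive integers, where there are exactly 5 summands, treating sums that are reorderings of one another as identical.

Direct enumeration gives 291 partitions.

291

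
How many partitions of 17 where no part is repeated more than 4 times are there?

Direct enumeration gives 205 partitions.

205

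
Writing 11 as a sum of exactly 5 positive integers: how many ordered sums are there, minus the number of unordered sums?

Compositions: C(10,4) = 210.
Unordered (partitions into 5 parts): 10.
Difference: 210 − 10 = 200.

200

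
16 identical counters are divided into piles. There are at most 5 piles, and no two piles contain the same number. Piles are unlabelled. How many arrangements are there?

32

There are too many to list fully; the first 12 (by largest part) are:
16
15,1
14,2
13,3
13,2,1
12,4
12,3,1
11,5
11,4,1
11,3,2
10,6
10,5,1
…and 20 more, for 32 total.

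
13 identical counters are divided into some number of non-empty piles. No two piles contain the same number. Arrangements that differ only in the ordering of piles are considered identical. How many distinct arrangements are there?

18

Enumerating:
13
12, 1
11, 2
10, 3
10, 2, 1
9, 4
9, 3, 1
8, 5
8, 4, 1
8, 3, 2
7, 6
7, 5, 1
7, 4, 2
7, 3, 2, 1
6, 5, 2
6, 4, 3
6, 4, 2, 1
5, 4, 3, 1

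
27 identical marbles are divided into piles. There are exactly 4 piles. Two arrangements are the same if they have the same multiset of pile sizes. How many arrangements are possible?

150

Direct enumeration gives 150 partitions.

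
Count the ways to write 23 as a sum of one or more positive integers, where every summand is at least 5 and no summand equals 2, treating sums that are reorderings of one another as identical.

Enumerating:
23
18, 5
17, 6
16, 7
15, 8
14, 9
13, 10
13, 5, 5
12, 11
12, 6, 5
11, 7, 5
11, 6, 6
10, 8, 5
10, 7, 6
9, 9, 5
9, 8, 6
9, 7, 7
8, 8, 7
8, 5, 5, 5
7, 6, 5, 5
6, 6, 6, 5
Counting gives 21.

21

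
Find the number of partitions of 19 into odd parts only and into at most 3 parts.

They are:
19
1 + 1 + 17
1 + 3 + 15
1 + 5 + 13
3 + 3 + 13
1 + 7 + 11
3 + 5 + 11
1 + 9 + 9
3 + 7 + 9
5 + 5 + 9
5 + 7 + 7
Counting gives 11.

11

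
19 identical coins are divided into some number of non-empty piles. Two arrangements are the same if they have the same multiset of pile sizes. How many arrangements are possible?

490

Direct enumeration gives 490 partitions.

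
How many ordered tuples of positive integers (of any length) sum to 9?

256

There are 8 gaps and each independently is a cut or not, giving 2^8 = 256.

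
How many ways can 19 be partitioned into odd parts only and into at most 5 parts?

24

Enumerating:
19
17 + 1 + 1
15 + 3 + 1
15 + 1 + 1 + 1 + 1
13 + 5 + 1
13 + 3 + 3
13 + 3 + 1 + 1 + 1
11 + 7 + 1
11 + 5 + 3
11 + 5 + 1 + 1 + 1
11 + 3 + 3 + 1 + 1
9 + 9 + 1
9 + 7 + 3
9 + 7 + 1 + 1 + 1
9 + 5 + 5
9 + 5 + 3 + 1 + 1
9 + 3 + 3 + 3 + 1
7 + 7 + 5
7 + 7 + 3 + 1 + 1
7 + 5 + 5 + 1 + 1
7 + 5 + 3 + 3 + 1
7 + 3 + 3 + 3 + 3
5 + 5 + 5 + 3 + 1
5 + 5 + 3 + 3 + 3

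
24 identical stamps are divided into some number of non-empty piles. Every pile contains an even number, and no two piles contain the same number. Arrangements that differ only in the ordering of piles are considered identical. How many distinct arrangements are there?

Enumerating:
24
22 + 2
20 + 4
18 + 6
18 + 4 + 2
16 + 8
16 + 6 + 2
14 + 10
14 + 8 + 2
14 + 6 + 4
12 + 10 + 2
12 + 8 + 4
12 + 6 + 4 + 2
10 + 8 + 6
10 + 8 + 4 + 2
That's 15 in total.

15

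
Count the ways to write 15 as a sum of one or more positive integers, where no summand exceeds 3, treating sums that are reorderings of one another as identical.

A partial list (first 12 by largest part):
3,3,3,3,3
1,2,3,3,3,3
1,1,1,3,3,3,3
2,2,2,3,3,3
1,1,2,2,3,3,3
1,1,1,1,2,3,3,3
1,1,1,1,1,1,3,3,3
1,2,2,2,2,3,3
1,1,1,2,2,2,3,3
1,1,1,1,1,2,2,3,3
1,1,1,1,1,1,1,2,3,3
1,1,1,1,1,1,1,1,1,3,3
…and 15 more, for 27 total.

27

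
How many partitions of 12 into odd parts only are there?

15

Enumerating:
11+1
9+3
9+1+1+1
7+5
7+3+1+1
7+1+1+1+1+1
5+5+1+1
5+3+3+1
5+3+1+1+1+1
5+1+1+1+1+1+1+1
3+3+3+3
3+3+3+1+1+1
3+3+1+1+1+1+1+1
3+1+1+1+1+1+1+1+1+1
1+1+1+1+1+1+1+1+1+1+1+1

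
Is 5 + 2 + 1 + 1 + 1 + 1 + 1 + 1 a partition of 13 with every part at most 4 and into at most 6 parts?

No

The parts sum to 13, and the condition 'no summand exceeds 4' is violated.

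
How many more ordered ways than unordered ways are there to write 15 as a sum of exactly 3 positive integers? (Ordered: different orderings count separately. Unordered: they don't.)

72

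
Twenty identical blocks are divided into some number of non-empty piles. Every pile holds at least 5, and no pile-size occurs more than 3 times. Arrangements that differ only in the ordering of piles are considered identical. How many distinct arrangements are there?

12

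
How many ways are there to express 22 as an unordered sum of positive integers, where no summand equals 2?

375

There are 375 such partitions.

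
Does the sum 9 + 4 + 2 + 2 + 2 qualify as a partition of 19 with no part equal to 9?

The parts sum to 19, and the condition 'no summand equals 9' is violated.

No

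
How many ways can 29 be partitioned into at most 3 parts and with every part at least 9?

Enumerating:
29
9 + 20
10 + 19
11 + 18
12 + 17
13 + 16
14 + 15
9 + 9 + 11
9 + 10 + 10
Counting gives 9.

9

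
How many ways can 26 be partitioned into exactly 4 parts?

136

A full systematic count gives 136.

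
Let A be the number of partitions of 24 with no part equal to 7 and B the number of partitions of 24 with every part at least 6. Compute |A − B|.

Partitions of 24 with no part equal to 7: 1278.
Partitions of 24 with every part at least 6: 16.
|1278 − 16| = 1262.

1262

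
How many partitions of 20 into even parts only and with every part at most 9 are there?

23

The partitions of 20 that satisfy the conditions:
8,8,4
8,8,2,2
8,6,6
8,6,4,2
8,6,2,2,2
8,4,4,4
8,4,4,2,2
8,4,2,2,2,2
8,2,2,2,2,2,2
6,6,6,2
6,6,4,4
6,6,4,2,2
6,6,2,2,2,2
6,4,4,4,2
6,4,4,2,2,2
6,4,2,2,2,2,2
6,2,2,2,2,2,2,2
4,4,4,4,4
4,4,4,4,2,2
4,4,4,2,2,2,2
4,4,2,2,2,2,2,2
4,2,2,2,2,2,2,2,2
2,2,2,2,2,2,2,2,2,2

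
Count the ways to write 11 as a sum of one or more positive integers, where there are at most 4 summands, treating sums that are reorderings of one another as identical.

27

A partial list (first 12 by largest part):
11
10,1
9,2
9,1,1
8,3
8,2,1
8,1,1,1
7,4
7,3,1
7,2,2
7,2,1,1
6,5
…and 15 more, for 27 total.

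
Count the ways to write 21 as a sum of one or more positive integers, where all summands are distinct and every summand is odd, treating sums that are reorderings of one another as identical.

Enumerating:
21
1, 3, 17
1, 5, 15
1, 7, 13
3, 5, 13
1, 9, 11
3, 7, 11
5, 7, 9
That's 8 in total.

8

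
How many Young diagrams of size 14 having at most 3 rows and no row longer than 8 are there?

12

Listing the qualifying partitions of 14:
8+6
8+5+1
8+4+2
8+3+3
7+7
7+6+1
7+5+2
7+4+3
6+6+2
6+5+3
6+4+4
5+5+4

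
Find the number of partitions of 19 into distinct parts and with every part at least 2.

29

There are too many to list fully; the first 12 (by largest part) are:
19
17+2
16+3
15+4
14+5
14+3+2
13+6
13+4+2
12+7
12+5+2
12+4+3
11+8
…and 17 more, for 29 total.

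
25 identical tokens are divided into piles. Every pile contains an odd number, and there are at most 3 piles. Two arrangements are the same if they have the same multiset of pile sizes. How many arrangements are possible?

They are:
25
1+1+23
1+3+21
1+5+19
3+3+19
1+7+17
3+5+17
1+9+15
3+7+15
5+5+15
1+11+13
3+9+13
5+7+13
3+11+11
5+9+11
7+7+11
7+9+9
Counting gives 17.

17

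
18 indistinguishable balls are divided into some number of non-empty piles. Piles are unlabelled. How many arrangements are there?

Enumerating by decreasing first part gives 385 partitions in all.

385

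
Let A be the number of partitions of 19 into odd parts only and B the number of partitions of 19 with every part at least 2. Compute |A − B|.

Partitions of 19 into odd parts only: 54.
Partitions of 19 with every part at least 2: 105.
|54 − 105| = 51.

51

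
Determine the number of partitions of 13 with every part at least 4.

5

The partitions of 13 that satisfy the conditions:
13
9,4
8,5
7,6
5,4,4
Counting gives 5.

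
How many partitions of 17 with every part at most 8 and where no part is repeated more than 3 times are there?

Direct enumeration gives 112 partitions.

112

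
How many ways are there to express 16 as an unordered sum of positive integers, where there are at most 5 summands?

101

A full systematic count gives 101.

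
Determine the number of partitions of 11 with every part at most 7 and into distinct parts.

Enumerating:
4 + 7
1 + 3 + 7
5 + 6
1 + 4 + 6
2 + 3 + 6
2 + 4 + 5
1 + 2 + 3 + 5
Counting gives 7.

7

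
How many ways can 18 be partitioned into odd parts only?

A partial list (first 12 by largest part):
17+1
15+3
15+1+1+1
13+5
13+3+1+1
13+1+1+1+1+1
11+7
11+5+1+1
11+3+3+1
11+3+1+1+1+1
11+1+1+1+1+1+1+1
9+9
…and 34 more, for 46 total.

46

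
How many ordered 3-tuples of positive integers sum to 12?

55

A composition of 12 into 3 positive parts is chosen by placing 2 dividers among the 11 gaps between 12 units: C(11,2) = 55.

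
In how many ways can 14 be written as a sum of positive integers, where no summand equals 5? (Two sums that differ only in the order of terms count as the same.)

Systematic enumeration (by largest part, then next-largest, …) yields 105.

105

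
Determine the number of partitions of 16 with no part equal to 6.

Direct enumeration gives 189 partitions.

189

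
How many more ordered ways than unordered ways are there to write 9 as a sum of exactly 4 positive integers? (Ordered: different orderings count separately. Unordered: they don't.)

Compositions: C(8,3) = 56.
Partitions of 9 into exactly 4 parts: 6.
Difference: 56 − 6 = 50.

50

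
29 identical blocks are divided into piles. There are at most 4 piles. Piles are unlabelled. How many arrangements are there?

There are 270 such partitions.

270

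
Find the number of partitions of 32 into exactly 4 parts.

There are 249 such partitions.

249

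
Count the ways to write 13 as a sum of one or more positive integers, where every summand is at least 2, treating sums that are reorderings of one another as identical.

24

Enumerating:
13
11 + 2
10 + 3
9 + 4
9 + 2 + 2
8 + 5
8 + 3 + 2
7 + 6
7 + 4 + 2
7 + 3 + 3
7 + 2 + 2 + 2
6 + 5 + 2
6 + 4 + 3
6 + 3 + 2 + 2
5 + 5 + 3
5 + 4 + 4
5 + 4 + 2 + 2
5 + 3 + 3 + 2
5 + 2 + 2 + 2 + 2
4 + 4 + 3 + 2
4 + 3 + 3 + 3
4 + 3 + 2 + 2 + 2
3 + 3 + 3 + 2 + 2
3 + 2 + 2 + 2 + 2 + 2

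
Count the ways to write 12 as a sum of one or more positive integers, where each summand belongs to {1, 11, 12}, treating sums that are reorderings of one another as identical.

3

Enumerating:
12
11 + 1
1 + 1 + 1 + 1 + 1 + 1 + 1 + 1 + 1 + 1 + 1 + 1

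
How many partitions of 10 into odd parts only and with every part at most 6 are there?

7

The partitions of 10 that satisfy the conditions:
5 + 5
1 + 1 + 3 + 5
1 + 1 + 1 + 1 + 1 + 5
1 + 3 + 3 + 3
1 + 1 + 1 + 1 + 3 + 3
1 + 1 + 1 + 1 + 1 + 1 + 1 + 3
1 + 1 + 1 + 1 + 1 + 1 + 1 + 1 + 1 + 1
Counting gives 7.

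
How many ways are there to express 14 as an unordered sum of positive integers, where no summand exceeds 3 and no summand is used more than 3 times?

3

The partitions of 14 that satisfy the conditions:
1+2+2+3+3+3
1+1+1+2+3+3+3
1+1+2+2+2+3+3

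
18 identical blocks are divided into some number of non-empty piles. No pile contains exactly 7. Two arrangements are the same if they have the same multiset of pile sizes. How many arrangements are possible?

329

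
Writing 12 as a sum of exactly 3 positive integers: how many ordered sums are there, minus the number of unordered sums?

Ordered (compositions into 3 parts): C(11,2) = 55.
Unordered (partitions into 3 parts): 12.
Difference: 55 − 12 = 43.

43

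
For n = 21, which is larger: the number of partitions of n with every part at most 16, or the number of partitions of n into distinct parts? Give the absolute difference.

Partitions of 21 with every part at most 16: 780.
Partitions of 21 into distinct parts: 76.
|780 − 76| = 704.

704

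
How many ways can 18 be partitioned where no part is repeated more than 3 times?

208

Direct enumeration gives 208 partitions.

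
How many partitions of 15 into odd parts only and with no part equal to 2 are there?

There are too many to list fully; the first 12 (by largest part) are:
15
13+1+1
11+3+1
11+1+1+1+1
9+5+1
9+3+3
9+3+1+1+1
9+1+1+1+1+1+1
7+7+1
7+5+3
7+5+1+1+1
7+3+3+1+1
…and 15 more, for 27 total.

27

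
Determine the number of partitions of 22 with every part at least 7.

7

The partitions of 22 that satisfy the conditions:
22
15 + 7
14 + 8
13 + 9
12 + 10
11 + 11
8 + 7 + 7
That's 7 in total.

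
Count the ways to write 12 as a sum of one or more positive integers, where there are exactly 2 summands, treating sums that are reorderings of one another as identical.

Enumerating:
11, 1
10, 2
9, 3
8, 4
7, 5
6, 6
That's 6 in total.

6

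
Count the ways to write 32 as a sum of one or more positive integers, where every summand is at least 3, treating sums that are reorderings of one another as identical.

Direct enumeration gives 468 partitions.

468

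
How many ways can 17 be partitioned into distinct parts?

38

There are too many to list fully; the first 12 (by largest part) are:
17
1 + 16
2 + 15
3 + 14
1 + 2 + 14
4 + 13
1 + 3 + 13
5 + 12
1 + 4 + 12
2 + 3 + 12
6 + 11
1 + 5 + 11
…and 26 more, for 38 total.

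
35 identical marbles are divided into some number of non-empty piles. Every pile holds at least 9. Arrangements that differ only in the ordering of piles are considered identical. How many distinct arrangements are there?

20

The partitions of 35 that satisfy the conditions:
35
9,26
10,25
11,24
12,23
13,22
14,21
15,20
16,19
17,18
9,9,17
9,10,16
9,11,15
10,10,15
9,12,14
10,11,14
9,13,13
10,12,13
11,11,13
11,12,12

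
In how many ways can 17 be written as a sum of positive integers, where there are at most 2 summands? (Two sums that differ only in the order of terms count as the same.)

9

They are:
17
16+1
15+2
14+3
13+4
12+5
11+6
10+7
9+8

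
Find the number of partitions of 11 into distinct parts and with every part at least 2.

7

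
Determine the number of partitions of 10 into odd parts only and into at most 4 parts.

6

Enumerating:
9 + 1
7 + 3
7 + 1 + 1 + 1
5 + 5
5 + 3 + 1 + 1
3 + 3 + 3 + 1
Counting gives 6.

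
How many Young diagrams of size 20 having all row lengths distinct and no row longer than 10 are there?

31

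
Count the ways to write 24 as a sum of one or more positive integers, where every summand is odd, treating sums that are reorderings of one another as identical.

There are 122 such partitions.

122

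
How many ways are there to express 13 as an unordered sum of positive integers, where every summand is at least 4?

5

Listing the qualifying partitions of 13:
13
9,4
8,5
7,6
5,4,4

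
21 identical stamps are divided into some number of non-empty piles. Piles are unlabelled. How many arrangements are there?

There are 792 such partitions.

792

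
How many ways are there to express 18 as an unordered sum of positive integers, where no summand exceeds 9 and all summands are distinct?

21

Listing the qualifying partitions of 18:
9, 8, 1
9, 7, 2
9, 6, 3
9, 6, 2, 1
9, 5, 4
9, 5, 3, 1
9, 4, 3, 2
8, 7, 3
8, 7, 2, 1
8, 6, 4
8, 6, 3, 1
8, 5, 4, 1
8, 5, 3, 2
8, 4, 3, 2, 1
7, 6, 5
7, 6, 4, 1
7, 6, 3, 2
7, 5, 4, 2
7, 5, 3, 2, 1
6, 5, 4, 3
6, 5, 4, 2, 1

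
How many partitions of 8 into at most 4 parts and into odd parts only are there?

4

Listing the qualifying partitions of 8:
1,7
3,5
1,1,1,5
1,1,3,3
That's 4 in total.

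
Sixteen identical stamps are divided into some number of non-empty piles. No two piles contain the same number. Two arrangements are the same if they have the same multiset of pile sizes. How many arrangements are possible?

There are too many to list fully; the first 12 (by largest part) are:
16
15 + 1
14 + 2
13 + 3
13 + 2 + 1
12 + 4
12 + 3 + 1
11 + 5
11 + 4 + 1
11 + 3 + 2
10 + 6
10 + 5 + 1
…and 20 more, for 32 total.

32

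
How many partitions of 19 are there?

490

Counting exhaustively, 490 partitions satisfy the conditions.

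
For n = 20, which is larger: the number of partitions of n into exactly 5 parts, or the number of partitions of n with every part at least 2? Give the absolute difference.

Partitions of 20 into exactly 5 parts: 84.
Partitions of 20 with every part at least 2: 137.
|84 − 137| = 53.

53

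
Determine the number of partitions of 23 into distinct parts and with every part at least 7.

6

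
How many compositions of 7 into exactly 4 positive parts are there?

20

Equivalently, choose which 3 of the 6 gaps become plus signs: C(6,3) = 20.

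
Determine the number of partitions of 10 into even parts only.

The partitions of 10 that satisfy the conditions:
10
8 + 2
6 + 4
6 + 2 + 2
4 + 4 + 2
4 + 2 + 2 + 2
2 + 2 + 2 + 2 + 2

7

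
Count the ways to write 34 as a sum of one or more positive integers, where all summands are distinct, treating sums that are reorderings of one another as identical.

512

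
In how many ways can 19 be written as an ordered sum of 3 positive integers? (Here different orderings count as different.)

Place 2 bars in the 18 internal gaps of a row of 19 dots: C(18,2) = 153.

153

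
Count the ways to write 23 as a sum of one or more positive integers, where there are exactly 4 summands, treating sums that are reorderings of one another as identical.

Enumerating by decreasing first part gives 94 partitions in all.

94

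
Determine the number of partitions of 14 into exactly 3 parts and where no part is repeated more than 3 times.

16

Enumerating:
1 + 1 + 12
1 + 2 + 11
1 + 3 + 10
2 + 2 + 10
1 + 4 + 9
2 + 3 + 9
1 + 5 + 8
2 + 4 + 8
3 + 3 + 8
1 + 6 + 7
2 + 5 + 7
3 + 4 + 7
2 + 6 + 6
3 + 5 + 6
4 + 4 + 6
4 + 5 + 5
That's 16 in total.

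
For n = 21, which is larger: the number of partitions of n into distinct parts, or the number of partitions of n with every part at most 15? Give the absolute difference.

697

Partitions of 21 into distinct parts: 76.
Partitions of 21 with every part at most 15: 773.
|76 − 773| = 697.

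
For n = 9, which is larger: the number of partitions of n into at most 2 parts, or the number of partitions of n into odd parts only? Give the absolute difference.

3

Partitions of 9 into at most 2 parts: 5.
Partitions of 9 into odd parts only: 8.
|5 − 8| = 3.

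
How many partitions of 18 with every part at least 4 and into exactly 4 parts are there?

2

Enumerating:
6+4+4+4
5+5+4+4
That's 2 in total.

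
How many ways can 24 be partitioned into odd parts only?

Counting exhaustively, 122 partitions satisfy the conditions.

122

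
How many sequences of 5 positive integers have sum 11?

210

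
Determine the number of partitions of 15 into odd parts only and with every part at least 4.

2

The partitions of 15 that satisfy the conditions:
15
5,5,5
Counting gives 2.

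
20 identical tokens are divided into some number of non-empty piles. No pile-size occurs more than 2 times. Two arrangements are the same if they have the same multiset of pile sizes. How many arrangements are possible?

202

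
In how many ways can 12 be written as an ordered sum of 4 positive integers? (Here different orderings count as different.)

A composition of 12 into 4 positive parts is chosen by placing 3 dividers among the 11 gaps between 12 units: C(11,3) = 165.

165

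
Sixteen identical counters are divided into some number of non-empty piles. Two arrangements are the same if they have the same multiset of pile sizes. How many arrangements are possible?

Counting exhaustively, 231 partitions satisfy the conditions.

231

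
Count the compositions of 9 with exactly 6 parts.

Equivalently, choose which 5 of the 8 gaps become plus signs: C(8,5) = 56.

56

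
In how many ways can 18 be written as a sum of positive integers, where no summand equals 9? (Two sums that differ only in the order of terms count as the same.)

Direct enumeration gives 355 partitions.

355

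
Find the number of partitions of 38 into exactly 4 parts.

A full systematic count gives 411.

411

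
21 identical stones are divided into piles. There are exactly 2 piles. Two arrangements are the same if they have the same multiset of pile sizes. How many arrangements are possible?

10

The partitions of 21 that satisfy the conditions:
20 + 1
19 + 2
18 + 3
17 + 4
16 + 5
15 + 6
14 + 7
13 + 8
12 + 9
11 + 10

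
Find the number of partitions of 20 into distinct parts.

64

There are too many to list fully; the first 12 (by largest part) are:
20
19 + 1
18 + 2
17 + 3
17 + 2 + 1
16 + 4
16 + 3 + 1
15 + 5
15 + 4 + 1
15 + 3 + 2
14 + 6
14 + 5 + 1
…and 52 more, for 64 total.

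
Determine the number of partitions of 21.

792

Counting exhaustively, 792 partitions satisfy the conditions.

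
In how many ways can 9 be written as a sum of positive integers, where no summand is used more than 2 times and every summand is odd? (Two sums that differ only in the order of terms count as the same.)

3

Listing the qualifying partitions of 9:
9
1, 1, 7
1, 3, 5
That's 3 in total.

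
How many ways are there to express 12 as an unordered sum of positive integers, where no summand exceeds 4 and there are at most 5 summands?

Listing the qualifying partitions of 12:
4+4+4
1+3+4+4
2+2+4+4
1+1+2+4+4
2+3+3+4
1+1+3+3+4
1+2+2+3+4
2+2+2+2+4
3+3+3+3
1+2+3+3+3
2+2+2+3+3

11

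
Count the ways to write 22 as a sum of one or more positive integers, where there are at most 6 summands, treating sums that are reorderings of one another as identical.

391

Systematic enumeration (by largest part, then next-largest, …) yields 391.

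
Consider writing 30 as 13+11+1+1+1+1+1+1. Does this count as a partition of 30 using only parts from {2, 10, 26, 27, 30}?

No

The parts sum to 30, and the condition 'each summand belongs to {2, 10, 26, 27, 30}' is violated.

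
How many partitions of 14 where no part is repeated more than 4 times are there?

A full systematic count gives 100.

100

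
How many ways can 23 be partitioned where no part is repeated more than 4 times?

769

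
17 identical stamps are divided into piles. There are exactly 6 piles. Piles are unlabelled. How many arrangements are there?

A partial list (first 12 by largest part):
1,1,1,1,1,12
1,1,1,1,2,11
1,1,1,1,3,10
1,1,1,2,2,10
1,1,1,1,4,9
1,1,1,2,3,9
1,1,2,2,2,9
1,1,1,1,5,8
1,1,1,2,4,8
1,1,1,3,3,8
1,1,2,2,3,8
1,2,2,2,2,8
…and 32 more, for 44 total.

44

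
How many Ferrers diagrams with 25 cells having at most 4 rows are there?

Direct enumeration gives 185 partitions.

185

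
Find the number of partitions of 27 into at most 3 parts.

75

Enumerating by decreasing first part gives 75 partitions in all.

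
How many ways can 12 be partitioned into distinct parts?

15

The partitions of 12 that satisfy the conditions:
12
11+1
10+2
9+3
9+2+1
8+4
8+3+1
7+5
7+4+1
7+3+2
6+5+1
6+4+2
6+3+2+1
5+4+3
5+4+2+1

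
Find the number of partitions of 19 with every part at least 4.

18

The partitions of 19 that satisfy the conditions:
19
15 + 4
14 + 5
13 + 6
12 + 7
11 + 8
11 + 4 + 4
10 + 9
10 + 5 + 4
9 + 6 + 4
9 + 5 + 5
8 + 7 + 4
8 + 6 + 5
7 + 7 + 5
7 + 6 + 6
7 + 4 + 4 + 4
6 + 5 + 4 + 4
5 + 5 + 5 + 4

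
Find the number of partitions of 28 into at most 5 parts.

540

Direct enumeration gives 540 partitions.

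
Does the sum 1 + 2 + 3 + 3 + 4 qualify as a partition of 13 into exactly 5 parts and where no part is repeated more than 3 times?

The parts sum to 13, and the condition 'there are exactly 5 summands' holds; the condition 'no summand is used more than 3 times' holds.

Yes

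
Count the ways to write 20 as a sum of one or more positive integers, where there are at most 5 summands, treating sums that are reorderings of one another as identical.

192

Counting exhaustively, 192 partitions satisfy the conditions.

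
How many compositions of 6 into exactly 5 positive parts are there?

Place 4 bars in the 5 internal gaps of a row of 6 dots: C(5,4) = 5.

5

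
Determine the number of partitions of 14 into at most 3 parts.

They are:
14
13 + 1
12 + 2
12 + 1 + 1
11 + 3
11 + 2 + 1
10 + 4
10 + 3 + 1
10 + 2 + 2
9 + 5
9 + 4 + 1
9 + 3 + 2
8 + 6
8 + 5 + 1
8 + 4 + 2
8 + 3 + 3
7 + 7
7 + 6 + 1
7 + 5 + 2
7 + 4 + 3
6 + 6 + 2
6 + 5 + 3
6 + 4 + 4
5 + 5 + 4
That's 24 in total.

24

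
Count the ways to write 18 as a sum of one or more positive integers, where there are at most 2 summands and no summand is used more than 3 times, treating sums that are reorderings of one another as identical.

10

The partitions of 18 that satisfy the conditions:
18
1 + 17
2 + 16
3 + 15
4 + 14
5 + 13
6 + 12
7 + 11
8 + 10
9 + 9
That's 10 in total.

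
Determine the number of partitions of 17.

Direct enumeration gives 297 partitions.

297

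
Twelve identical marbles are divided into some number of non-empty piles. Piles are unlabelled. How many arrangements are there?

77

Enumerating by decreasing first part gives 77 partitions in all.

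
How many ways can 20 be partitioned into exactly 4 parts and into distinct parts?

23

Listing the qualifying partitions of 20:
14,3,2,1
13,4,2,1
12,5,2,1
12,4,3,1
11,6,2,1
11,5,3,1
11,4,3,2
10,7,2,1
10,6,3,1
10,5,4,1
10,5,3,2
9,8,2,1
9,7,3,1
9,6,4,1
9,6,3,2
9,5,4,2
8,7,4,1
8,7,3,2
8,6,5,1
8,6,4,2
8,5,4,3
7,6,5,2
7,6,4,3
That's 23 in total.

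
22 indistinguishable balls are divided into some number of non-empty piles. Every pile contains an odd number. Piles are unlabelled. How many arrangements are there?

89

Enumerating by decreasing first part gives 89 partitions in all.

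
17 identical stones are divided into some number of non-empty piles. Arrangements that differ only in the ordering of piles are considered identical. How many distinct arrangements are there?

A full systematic count gives 297.

297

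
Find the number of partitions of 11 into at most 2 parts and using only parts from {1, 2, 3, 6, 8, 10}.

Listing the qualifying partitions of 11:
10 + 1
8 + 3
Counting gives 2.

2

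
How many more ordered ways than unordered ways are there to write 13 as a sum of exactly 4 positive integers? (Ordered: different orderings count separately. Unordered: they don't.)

202

Compositions: C(12,3) = 220.
Unordered (partitions into 4 parts): 18.
Difference: 220 − 18 = 202.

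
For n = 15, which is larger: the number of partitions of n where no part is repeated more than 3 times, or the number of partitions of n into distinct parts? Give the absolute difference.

Partitions of 15 where no part is repeated more than 3 times: 105.
Partitions of 15 into distinct parts: 27.
|105 − 27| = 78.

78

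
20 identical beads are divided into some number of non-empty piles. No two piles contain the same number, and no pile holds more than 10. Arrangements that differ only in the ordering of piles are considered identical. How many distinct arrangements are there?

31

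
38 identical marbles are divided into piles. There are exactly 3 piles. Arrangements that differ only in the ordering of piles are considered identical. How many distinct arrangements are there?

Counting exhaustively, 120 partitions satisfy the conditions.

120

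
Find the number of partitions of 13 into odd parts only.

18

They are:
13
11 + 1 + 1
9 + 3 + 1
9 + 1 + 1 + 1 + 1
7 + 5 + 1
7 + 3 + 3
7 + 3 + 1 + 1 + 1
7 + 1 + 1 + 1 + 1 + 1 + 1
5 + 5 + 3
5 + 5 + 1 + 1 + 1
5 + 3 + 3 + 1 + 1
5 + 3 + 1 + 1 + 1 + 1 + 1
5 + 1 + 1 + 1 + 1 + 1 + 1 + 1 + 1
3 + 3 + 3 + 3 + 1
3 + 3 + 3 + 1 + 1 + 1 + 1
3 + 3 + 1 + 1 + 1 + 1 + 1 + 1 + 1
3 + 1 + 1 + 1 + 1 + 1 + 1 + 1 + 1 + 1 + 1
1 + 1 + 1 + 1 + 1 + 1 + 1 + 1 + 1 + 1 + 1 + 1 + 1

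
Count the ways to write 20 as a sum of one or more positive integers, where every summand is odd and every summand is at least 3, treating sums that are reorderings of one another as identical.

10

Enumerating:
17 + 3
15 + 5
13 + 7
11 + 9
11 + 3 + 3 + 3
9 + 5 + 3 + 3
7 + 7 + 3 + 3
7 + 5 + 5 + 3
5 + 5 + 5 + 5
5 + 3 + 3 + 3 + 3 + 3
Counting gives 10.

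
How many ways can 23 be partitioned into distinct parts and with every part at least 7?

6

Listing the qualifying partitions of 23:
23
7 + 16
8 + 15
9 + 14
10 + 13
11 + 12
That's 6 in total.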